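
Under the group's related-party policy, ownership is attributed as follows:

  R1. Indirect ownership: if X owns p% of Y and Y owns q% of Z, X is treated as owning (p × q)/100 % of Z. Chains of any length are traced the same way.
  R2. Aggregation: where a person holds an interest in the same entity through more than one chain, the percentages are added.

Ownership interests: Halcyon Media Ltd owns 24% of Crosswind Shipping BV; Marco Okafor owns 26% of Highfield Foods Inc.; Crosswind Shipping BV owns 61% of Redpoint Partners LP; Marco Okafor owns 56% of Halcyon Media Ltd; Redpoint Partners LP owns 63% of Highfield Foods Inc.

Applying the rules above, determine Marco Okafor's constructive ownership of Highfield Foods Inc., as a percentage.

Chain via Halcyon Media Ltd → Crosswind Shipping BV → Redpoint Partners LP (R1): 56% × 24% × 61% × 63% = 5.164992% of Highfield Foods Inc.
Direct interest in Highfield Foods Inc: 26%.
Aggregating (R2): 5.164992% + 26% = 31.164992%.

31.164992%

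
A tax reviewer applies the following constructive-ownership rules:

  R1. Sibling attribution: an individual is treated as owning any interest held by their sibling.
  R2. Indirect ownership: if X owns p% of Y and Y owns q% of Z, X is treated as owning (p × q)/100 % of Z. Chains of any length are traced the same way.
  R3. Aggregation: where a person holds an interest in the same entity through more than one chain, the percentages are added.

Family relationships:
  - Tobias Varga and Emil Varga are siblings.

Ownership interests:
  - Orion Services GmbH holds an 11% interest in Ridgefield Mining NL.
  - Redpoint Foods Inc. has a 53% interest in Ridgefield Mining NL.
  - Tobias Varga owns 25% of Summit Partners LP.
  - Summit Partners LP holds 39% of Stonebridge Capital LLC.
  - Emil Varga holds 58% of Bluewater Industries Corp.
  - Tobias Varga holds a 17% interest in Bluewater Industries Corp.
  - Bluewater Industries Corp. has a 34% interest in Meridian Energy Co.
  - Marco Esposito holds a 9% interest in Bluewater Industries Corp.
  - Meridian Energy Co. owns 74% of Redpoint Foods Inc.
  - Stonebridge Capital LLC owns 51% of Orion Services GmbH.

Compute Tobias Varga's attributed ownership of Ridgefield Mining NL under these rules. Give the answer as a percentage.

By sibling attribution (R1), Tobias Varga is treated as also owning Emil Varga's interest in Bluewater Industries Corp, giving 17% + 58% = 75%.
Chain via Bluewater Industries Corp. → Meridian Energy Co. → Redpoint Foods Inc. (R2): 75% × 34% × 74% × 53% = 10.0011% of Ridgefield Mining NL.
Chain via Summit Partners LP → Stonebridge Capital LLC → Orion Services GmbH (R2): 25% × 39% × 51% × 11% = 0.546975% of Ridgefield Mining NL.
Aggregating (R3): 10.0011% + 0.546975% = 10.548075%.

10.548075%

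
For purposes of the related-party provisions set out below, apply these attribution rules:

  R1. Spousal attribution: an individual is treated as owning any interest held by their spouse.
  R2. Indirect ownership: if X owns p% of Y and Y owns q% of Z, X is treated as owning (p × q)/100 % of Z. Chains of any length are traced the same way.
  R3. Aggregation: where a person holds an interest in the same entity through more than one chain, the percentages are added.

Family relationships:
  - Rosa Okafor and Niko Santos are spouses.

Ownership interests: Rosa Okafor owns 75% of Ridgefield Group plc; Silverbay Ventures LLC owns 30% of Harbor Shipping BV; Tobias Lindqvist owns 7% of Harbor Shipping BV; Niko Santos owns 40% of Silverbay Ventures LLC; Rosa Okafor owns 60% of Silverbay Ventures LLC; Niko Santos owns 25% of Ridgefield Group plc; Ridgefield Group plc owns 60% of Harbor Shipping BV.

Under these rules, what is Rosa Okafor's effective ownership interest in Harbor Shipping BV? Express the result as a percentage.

By spousal attribution (R1), Rosa Okafor is treated as also owning Niko Santos's interest in Silverbay Ventures LLC, giving 60% + 40% = 100%.
By spousal attribution (R1), Rosa Okafor is treated as also owning Niko Santos's interest in Ridgefield Group plc, giving 75% + 25% = 100%.
Chain via Silverbay Ventures LLC (R2): 100% × 30% = 30% of Harbor Shipping BV.
Chain via Ridgefield Group plc (R2): 100% × 60% = 60% of Harbor Shipping BV.
Aggregating (R3): 30% + 60% = 90%.

90%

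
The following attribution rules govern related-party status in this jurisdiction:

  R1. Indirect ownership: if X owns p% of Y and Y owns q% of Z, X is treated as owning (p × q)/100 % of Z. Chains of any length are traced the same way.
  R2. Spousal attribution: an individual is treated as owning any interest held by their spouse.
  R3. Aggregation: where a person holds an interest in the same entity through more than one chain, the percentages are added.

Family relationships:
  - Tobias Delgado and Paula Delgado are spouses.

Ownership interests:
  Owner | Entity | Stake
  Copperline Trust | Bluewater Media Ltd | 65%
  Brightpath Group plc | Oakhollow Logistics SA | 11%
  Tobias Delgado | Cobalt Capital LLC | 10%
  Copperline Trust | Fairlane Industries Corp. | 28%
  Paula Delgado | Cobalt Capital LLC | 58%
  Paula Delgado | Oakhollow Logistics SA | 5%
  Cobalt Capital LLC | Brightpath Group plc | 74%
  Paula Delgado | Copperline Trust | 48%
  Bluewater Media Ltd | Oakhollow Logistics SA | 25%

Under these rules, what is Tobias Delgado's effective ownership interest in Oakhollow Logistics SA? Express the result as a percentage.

By spousal attribution (R2), Tobias Delgado is treated as also owning Paula Delgado's interest in Cobalt Capital LLC, giving 10% + 58% = 68%.
By spousal attribution (R2), Tobias Delgado is treated as owning Paula Delgado's 48% interest in Copperline Trust.
By spousal attribution (R2), Tobias Delgado is treated as owning Paula Delgado's 5% interest in Oakhollow Logistics SA.
Chain via Cobalt Capital LLC → Brightpath Group plc (R1): 68% × 74% × 11% = 5.5352% of Oakhollow Logistics SA.
Chain via Copperline Trust → Bluewater Media Ltd (R1): 48% × 65% × 25% = 7.8% of Oakhollow Logistics SA.
Direct interest in Oakhollow Logistics SA: 5%.
Aggregating (R3): 5.5352% + 7.8% + 5% = 18.3352%.

18.3352%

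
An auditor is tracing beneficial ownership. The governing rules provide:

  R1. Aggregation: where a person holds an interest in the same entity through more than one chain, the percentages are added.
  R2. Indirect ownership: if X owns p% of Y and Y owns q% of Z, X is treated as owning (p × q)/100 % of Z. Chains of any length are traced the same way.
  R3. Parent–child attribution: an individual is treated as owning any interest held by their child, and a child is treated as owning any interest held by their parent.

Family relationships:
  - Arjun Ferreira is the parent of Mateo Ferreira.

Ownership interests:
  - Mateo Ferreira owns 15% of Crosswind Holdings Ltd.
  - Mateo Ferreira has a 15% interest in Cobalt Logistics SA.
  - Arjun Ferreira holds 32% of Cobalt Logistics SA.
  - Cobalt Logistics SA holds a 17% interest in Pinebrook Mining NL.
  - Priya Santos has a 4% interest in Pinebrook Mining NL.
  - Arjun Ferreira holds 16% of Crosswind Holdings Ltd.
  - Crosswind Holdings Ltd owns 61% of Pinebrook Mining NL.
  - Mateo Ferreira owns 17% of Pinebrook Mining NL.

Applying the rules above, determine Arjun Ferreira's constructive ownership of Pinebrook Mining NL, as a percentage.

By parent–child attribution (R3), Arjun Ferreira is treated as also owning Mateo Ferreira's interest in Cobalt Logistics SA, giving 32% + 15% = 47%.
By parent–child attribution (R3), Arjun Ferreira is treated as also owning Mateo Ferreira's interest in Crosswind Holdings Ltd, giving 16% + 15% = 31%.
By parent–child attribution (R3), Arjun Ferreira is treated as owning Mateo Ferreira's 17% interest in Pinebrook Mining NL.
Chain via Cobalt Logistics SA (R2): 47% × 17% = 7.99% of Pinebrook Mining NL.
Chain via Crosswind Holdings Ltd (R2): 31% × 61% = 18.91% of Pinebrook Mining NL.
Direct interest in Pinebrook Mining NL: 17%.
Aggregating (R1): 7.99% + 18.91% + 17% = 43.9%.

43.9%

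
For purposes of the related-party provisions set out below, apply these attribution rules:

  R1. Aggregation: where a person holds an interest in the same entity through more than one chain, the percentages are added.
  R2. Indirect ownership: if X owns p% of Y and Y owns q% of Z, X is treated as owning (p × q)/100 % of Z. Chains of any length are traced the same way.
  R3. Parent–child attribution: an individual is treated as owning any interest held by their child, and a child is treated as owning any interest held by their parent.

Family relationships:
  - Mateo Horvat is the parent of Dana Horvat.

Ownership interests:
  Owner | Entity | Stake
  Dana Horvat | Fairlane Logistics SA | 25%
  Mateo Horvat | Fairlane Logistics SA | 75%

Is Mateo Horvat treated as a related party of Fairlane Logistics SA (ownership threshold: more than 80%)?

Yes

By parent–child attribution (R3), Mateo Horvat is treated as also owning Dana Horvat's interest in Fairlane Logistics SA, giving 75% + 25% = 100%.
Direct interest in Fairlane Logistics SA: 100%.
100% exceeds the 80% threshold, so Mateo is a related party to Fairlane Logistics SA.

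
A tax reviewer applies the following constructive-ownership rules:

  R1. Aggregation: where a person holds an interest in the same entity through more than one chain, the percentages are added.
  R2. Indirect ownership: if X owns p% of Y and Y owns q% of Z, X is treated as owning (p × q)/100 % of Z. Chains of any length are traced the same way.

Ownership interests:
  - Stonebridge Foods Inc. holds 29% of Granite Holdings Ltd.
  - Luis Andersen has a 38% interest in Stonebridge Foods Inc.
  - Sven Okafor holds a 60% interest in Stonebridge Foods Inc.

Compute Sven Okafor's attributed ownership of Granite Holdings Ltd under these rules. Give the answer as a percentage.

Chain via Stonebridge Foods Inc. (R2): 60% × 29% = 17.4% of Granite Holdings Ltd.

17.4%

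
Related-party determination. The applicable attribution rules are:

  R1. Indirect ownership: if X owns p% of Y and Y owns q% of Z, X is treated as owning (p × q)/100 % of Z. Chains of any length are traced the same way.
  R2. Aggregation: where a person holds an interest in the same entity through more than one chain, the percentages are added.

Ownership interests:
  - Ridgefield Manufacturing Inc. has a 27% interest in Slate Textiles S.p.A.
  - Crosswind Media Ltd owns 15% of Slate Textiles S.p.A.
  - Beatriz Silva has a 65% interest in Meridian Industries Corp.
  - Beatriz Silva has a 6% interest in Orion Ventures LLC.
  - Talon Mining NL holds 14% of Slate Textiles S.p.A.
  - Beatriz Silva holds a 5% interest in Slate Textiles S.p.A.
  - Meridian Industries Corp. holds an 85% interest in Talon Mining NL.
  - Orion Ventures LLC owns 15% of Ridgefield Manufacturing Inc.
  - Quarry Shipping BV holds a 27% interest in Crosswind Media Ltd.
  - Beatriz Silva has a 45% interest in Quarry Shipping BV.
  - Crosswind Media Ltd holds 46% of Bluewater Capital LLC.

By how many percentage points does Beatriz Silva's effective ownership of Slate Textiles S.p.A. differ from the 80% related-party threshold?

65.1995

Chain via Meridian Industries Corp. → Talon Mining NL (R1): 65% × 85% × 14% = 7.735% of Slate Textiles S.p.A.
Chain via Quarry Shipping BV → Crosswind Media Ltd (R1): 45% × 27% × 15% = 1.8225% of Slate Textiles S.p.A.
Chain via Orion Ventures LLC → Ridgefield Manufacturing Inc. (R1): 6% × 15% × 27% = 0.243% of Slate Textiles S.p.A.
Direct interest in Slate Textiles S.p.A: 5%.
Aggregating (R2): 7.735% + 1.8225% + 0.243% + 5% = 14.8005%.
14.8005% falls short of the 80% threshold by 65.1995 percentage points.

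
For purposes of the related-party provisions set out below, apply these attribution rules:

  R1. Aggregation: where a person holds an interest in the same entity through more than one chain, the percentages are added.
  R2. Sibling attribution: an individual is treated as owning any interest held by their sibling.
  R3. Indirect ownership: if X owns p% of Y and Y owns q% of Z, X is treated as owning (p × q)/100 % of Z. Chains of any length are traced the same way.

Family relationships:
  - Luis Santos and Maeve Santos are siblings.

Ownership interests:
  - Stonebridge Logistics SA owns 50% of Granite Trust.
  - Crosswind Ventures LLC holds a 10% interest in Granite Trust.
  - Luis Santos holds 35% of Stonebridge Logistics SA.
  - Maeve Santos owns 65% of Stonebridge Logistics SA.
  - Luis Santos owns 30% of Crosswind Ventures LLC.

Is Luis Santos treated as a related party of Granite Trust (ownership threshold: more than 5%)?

By sibling attribution (R2), Luis Santos is treated as also owning Maeve Santos's interest in Stonebridge Logistics SA, giving 35% + 65% = 100%.
Chain via Crosswind Ventures LLC (R3): 30% × 10% = 3% of Granite Trust.
Chain via Stonebridge Logistics SA (R3): 100% × 50% = 50% of Granite Trust.
Aggregating (R1): 3% + 50% = 53%.
53% exceeds the 5% threshold, so Luis is a related party to Granite Trust.

Yes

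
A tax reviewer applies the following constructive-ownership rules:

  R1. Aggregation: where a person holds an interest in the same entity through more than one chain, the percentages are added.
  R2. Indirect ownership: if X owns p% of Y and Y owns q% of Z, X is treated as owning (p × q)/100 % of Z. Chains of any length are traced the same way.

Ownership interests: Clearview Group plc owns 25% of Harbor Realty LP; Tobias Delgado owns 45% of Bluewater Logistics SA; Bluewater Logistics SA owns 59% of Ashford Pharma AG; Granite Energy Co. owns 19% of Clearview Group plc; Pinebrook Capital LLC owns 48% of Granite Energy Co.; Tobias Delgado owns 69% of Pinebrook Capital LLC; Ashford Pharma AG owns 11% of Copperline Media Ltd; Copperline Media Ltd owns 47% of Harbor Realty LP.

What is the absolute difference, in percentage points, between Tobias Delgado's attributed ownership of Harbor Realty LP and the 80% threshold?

Chain via Bluewater Logistics SA → Ashford Pharma AG → Copperline Media Ltd (R2): 45% × 59% × 11% × 47% = 1.372635% of Harbor Realty LP.
Chain via Pinebrook Capital LLC → Granite Energy Co. → Clearview Group plc (R2): 69% × 48% × 19% × 25% = 1.5732% of Harbor Realty LP.
Aggregating (R1): 1.372635% + 1.5732% = 2.945835%.
2.945835% falls short of the 80% threshold by 77.054165 percentage points.

77.054165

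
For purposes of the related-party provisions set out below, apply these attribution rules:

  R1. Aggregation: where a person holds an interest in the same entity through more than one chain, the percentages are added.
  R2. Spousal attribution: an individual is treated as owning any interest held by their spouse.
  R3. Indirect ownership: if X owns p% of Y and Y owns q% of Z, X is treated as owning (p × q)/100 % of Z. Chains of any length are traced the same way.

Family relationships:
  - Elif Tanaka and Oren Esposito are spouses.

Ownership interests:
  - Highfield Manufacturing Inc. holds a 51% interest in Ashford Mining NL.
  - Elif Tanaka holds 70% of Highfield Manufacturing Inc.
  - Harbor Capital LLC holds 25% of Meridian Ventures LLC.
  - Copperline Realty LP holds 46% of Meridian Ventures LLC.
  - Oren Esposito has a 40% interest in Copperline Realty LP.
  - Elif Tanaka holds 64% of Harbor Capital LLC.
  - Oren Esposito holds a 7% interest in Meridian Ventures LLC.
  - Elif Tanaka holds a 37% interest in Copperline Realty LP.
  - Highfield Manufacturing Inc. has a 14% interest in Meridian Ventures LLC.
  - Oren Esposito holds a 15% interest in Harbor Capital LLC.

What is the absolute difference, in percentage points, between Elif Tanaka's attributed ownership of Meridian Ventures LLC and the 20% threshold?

By spousal attribution (R2), Elif Tanaka is treated as also owning Oren Esposito's interest in Harbor Capital LLC, giving 64% + 15% = 79%.
By spousal attribution (R2), Elif Tanaka is treated as also owning Oren Esposito's interest in Copperline Realty LP, giving 37% + 40% = 77%.
By spousal attribution (R2), Elif Tanaka is treated as owning Oren Esposito's 7% interest in Meridian Ventures LLC.
Chain via Harbor Capital LLC (R3): 79% × 25% = 19.75% of Meridian Ventures LLC.
Chain via Highfield Manufacturing Inc. (R3): 70% × 14% = 9.8% of Meridian Ventures LLC.
Chain via Copperline Realty LP (R3): 77% × 46% = 35.42% of Meridian Ventures LLC.
Direct interest in Meridian Ventures LLC: 7%.
Aggregating (R1): 19.75% + 9.8% + 35.42% + 7% = 71.97%.
71.97% exceeds the 20% threshold by 51.97 percentage points.

51.97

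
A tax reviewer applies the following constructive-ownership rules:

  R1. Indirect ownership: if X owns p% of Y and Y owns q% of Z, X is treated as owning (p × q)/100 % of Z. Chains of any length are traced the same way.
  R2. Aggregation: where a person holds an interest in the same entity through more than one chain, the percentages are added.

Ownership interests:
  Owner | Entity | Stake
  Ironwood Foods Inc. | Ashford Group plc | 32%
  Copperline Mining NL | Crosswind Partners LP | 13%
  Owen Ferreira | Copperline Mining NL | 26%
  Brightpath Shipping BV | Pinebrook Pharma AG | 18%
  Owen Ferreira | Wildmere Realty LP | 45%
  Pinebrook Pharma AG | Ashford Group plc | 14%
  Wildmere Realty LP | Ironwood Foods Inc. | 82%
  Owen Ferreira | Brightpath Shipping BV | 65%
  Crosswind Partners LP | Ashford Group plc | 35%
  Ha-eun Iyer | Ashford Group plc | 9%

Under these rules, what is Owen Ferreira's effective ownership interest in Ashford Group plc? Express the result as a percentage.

14.629%

Chain via Brightpath Shipping BV → Pinebrook Pharma AG (R1): 65% × 18% × 14% = 1.638% of Ashford Group plc.
Chain via Copperline Mining NL → Crosswind Partners LP (R1): 26% × 13% × 35% = 1.183% of Ashford Group plc.
Chain via Wildmere Realty LP → Ironwood Foods Inc. (R1): 45% × 82% × 32% = 11.808% of Ashford Group plc.
Aggregating (R2): 1.638% + 1.183% + 11.808% = 14.629%.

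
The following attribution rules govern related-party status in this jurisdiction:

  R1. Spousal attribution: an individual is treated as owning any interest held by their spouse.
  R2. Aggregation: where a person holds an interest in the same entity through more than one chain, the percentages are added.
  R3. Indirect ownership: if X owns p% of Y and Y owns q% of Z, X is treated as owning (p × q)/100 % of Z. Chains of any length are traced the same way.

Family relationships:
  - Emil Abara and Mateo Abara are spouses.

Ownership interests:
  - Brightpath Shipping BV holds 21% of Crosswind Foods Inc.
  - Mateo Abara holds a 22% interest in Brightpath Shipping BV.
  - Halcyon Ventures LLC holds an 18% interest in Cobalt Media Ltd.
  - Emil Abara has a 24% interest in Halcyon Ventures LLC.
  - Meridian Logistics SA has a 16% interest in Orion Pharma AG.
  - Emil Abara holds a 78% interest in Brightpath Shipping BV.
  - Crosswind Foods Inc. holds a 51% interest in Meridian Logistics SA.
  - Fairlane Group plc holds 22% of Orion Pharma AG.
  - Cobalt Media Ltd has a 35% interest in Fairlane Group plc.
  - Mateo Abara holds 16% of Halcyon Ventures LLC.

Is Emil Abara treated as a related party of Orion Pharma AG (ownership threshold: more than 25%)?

By spousal attribution (R1), Emil Abara is treated as also owning Mateo Abara's interest in Brightpath Shipping BV, giving 78% + 22% = 100%.
By spousal attribution (R1), Emil Abara is treated as also owning Mateo Abara's interest in Halcyon Ventures LLC, giving 24% + 16% = 40%.
Chain via Brightpath Shipping BV → Crosswind Foods Inc. → Meridian Logistics SA (R3): 100% × 21% × 51% × 16% = 1.7136% of Orion Pharma AG.
Chain via Halcyon Ventures LLC → Cobalt Media Ltd → Fairlane Group plc (R3): 40% × 18% × 35% × 22% = 0.5544% of Orion Pharma AG.
Aggregating (R2): 1.7136% + 0.5544% = 2.268%.
2.268% does not exceed the 25% threshold, so Emil is not a related party to Orion Pharma AG.

No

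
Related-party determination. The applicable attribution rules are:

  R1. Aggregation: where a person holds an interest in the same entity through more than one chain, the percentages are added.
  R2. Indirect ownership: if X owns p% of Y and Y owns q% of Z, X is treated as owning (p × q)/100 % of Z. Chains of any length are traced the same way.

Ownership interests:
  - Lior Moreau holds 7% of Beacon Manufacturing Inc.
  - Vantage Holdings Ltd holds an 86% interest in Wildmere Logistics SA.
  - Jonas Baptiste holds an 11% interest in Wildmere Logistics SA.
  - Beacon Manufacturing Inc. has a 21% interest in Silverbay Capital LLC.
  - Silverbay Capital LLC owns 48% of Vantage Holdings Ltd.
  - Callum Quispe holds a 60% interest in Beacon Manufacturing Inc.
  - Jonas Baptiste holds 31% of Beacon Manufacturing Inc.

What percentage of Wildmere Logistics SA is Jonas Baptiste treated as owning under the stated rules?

Chain via Beacon Manufacturing Inc. → Silverbay Capital LLC → Vantage Holdings Ltd (R2): 31% × 21% × 48% × 86% = 2.687328% of Wildmere Logistics SA.
Direct interest in Wildmere Logistics SA: 11%.
Aggregating (R1): 2.687328% + 11% = 13.687328%.

13.687328%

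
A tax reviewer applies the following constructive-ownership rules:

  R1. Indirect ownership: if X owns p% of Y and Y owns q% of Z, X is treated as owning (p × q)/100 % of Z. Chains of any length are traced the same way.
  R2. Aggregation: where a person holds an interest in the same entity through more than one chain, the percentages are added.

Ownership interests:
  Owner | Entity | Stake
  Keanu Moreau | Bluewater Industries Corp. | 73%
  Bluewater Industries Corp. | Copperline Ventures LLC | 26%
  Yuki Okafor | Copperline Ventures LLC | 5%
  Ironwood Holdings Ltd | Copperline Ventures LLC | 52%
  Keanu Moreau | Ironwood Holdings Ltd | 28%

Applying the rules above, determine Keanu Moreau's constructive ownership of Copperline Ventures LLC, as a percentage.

33.54%

Chain via Bluewater Industries Corp. (R1): 73% × 26% = 18.98% of Copperline Ventures LLC.
Chain via Ironwood Holdings Ltd (R1): 28% × 52% = 14.56% of Copperline Ventures LLC.
Aggregating (R2): 18.98% + 14.56% = 33.54%.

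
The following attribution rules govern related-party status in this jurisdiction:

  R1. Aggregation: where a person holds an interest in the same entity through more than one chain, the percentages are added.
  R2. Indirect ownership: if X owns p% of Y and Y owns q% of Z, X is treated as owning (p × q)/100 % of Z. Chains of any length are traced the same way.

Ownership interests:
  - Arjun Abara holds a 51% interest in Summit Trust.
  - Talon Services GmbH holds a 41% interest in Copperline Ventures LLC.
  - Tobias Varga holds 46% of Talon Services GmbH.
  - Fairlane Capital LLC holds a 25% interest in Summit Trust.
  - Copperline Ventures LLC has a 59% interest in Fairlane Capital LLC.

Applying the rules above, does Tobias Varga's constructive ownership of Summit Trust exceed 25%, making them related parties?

No

Chain via Talon Services GmbH → Copperline Ventures LLC → Fairlane Capital LLC (R2): 46% × 41% × 59% × 25% = 2.78185% of Summit Trust.
2.78185% does not exceed the 25% threshold, so Tobias is not a related party to Summit Trust.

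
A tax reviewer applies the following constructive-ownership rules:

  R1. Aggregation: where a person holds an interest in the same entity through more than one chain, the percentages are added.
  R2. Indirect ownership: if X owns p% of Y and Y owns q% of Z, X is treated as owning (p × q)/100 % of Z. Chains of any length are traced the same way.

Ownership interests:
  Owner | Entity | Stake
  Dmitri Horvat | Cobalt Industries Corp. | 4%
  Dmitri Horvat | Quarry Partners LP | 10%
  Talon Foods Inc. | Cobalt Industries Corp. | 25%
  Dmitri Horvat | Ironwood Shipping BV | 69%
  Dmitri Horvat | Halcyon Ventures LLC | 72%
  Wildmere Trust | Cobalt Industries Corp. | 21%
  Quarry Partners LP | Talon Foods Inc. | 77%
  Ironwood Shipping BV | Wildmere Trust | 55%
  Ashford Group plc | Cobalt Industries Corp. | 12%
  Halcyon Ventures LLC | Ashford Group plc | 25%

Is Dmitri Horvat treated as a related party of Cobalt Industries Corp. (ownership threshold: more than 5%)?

Yes

Chain via Halcyon Ventures LLC → Ashford Group plc (R2): 72% × 25% × 12% = 2.16% of Cobalt Industries Corp.
Chain via Quarry Partners LP → Talon Foods Inc. (R2): 10% × 77% × 25% = 1.925% of Cobalt Industries Corp.
Chain via Ironwood Shipping BV → Wildmere Trust (R2): 69% × 55% × 21% = 7.9695% of Cobalt Industries Corp.
Direct interest in Cobalt Industries Corp: 4%.
Aggregating (R1): 2.16% + 1.925% + 7.9695% + 4% = 16.0545%.
16.0545% exceeds the 5% threshold, so Dmitri is a related party to Cobalt Industries Corp.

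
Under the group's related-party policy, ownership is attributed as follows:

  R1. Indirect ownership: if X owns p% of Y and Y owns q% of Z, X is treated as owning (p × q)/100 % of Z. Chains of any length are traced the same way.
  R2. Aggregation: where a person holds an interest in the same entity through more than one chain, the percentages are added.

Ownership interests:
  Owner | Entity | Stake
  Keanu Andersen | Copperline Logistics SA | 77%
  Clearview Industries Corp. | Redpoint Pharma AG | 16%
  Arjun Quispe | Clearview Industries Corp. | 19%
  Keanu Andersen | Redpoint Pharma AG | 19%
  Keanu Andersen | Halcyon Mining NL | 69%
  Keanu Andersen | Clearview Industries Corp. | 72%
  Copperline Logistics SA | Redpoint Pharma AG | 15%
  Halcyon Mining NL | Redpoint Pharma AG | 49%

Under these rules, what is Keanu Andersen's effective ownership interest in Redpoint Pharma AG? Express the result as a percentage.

Chain via Clearview Industries Corp. (R1): 72% × 16% = 11.52% of Redpoint Pharma AG.
Chain via Copperline Logistics SA (R1): 77% × 15% = 11.55% of Redpoint Pharma AG.
Chain via Halcyon Mining NL (R1): 69% × 49% = 33.81% of Redpoint Pharma AG.
Direct interest in Redpoint Pharma AG: 19%.
Aggregating (R2): 11.52% + 11.55% + 33.81% + 19% = 75.88%.

75.88%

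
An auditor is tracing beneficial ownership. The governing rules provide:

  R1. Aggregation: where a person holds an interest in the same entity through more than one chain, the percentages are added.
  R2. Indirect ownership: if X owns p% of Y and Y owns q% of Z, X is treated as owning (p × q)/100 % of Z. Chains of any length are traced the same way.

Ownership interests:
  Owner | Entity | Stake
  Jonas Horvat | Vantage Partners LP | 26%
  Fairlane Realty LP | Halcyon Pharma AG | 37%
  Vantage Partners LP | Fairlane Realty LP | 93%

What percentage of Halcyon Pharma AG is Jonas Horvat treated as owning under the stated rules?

8.9466%

Chain via Vantage Partners LP → Fairlane Realty LP (R2): 26% × 93% × 37% = 8.9466% of Halcyon Pharma AG.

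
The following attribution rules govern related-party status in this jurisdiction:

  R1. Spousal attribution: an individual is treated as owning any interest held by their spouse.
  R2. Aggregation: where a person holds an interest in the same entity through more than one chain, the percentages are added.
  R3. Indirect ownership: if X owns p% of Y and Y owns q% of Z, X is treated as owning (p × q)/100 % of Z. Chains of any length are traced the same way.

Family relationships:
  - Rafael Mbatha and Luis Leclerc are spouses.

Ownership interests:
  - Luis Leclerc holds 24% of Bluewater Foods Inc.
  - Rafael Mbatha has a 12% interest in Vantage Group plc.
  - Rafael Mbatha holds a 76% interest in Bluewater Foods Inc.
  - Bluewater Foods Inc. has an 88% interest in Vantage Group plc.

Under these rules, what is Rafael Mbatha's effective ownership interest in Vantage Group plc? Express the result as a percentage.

By spousal attribution (R1), Rafael Mbatha is treated as also owning Luis Leclerc's interest in Bluewater Foods Inc, giving 76% + 24% = 100%.
Chain via Bluewater Foods Inc. (R3): 100% × 88% = 88% of Vantage Group plc.
Direct interest in Vantage Group plc: 12%.
Aggregating (R2): 88% + 12% = 100%.

100%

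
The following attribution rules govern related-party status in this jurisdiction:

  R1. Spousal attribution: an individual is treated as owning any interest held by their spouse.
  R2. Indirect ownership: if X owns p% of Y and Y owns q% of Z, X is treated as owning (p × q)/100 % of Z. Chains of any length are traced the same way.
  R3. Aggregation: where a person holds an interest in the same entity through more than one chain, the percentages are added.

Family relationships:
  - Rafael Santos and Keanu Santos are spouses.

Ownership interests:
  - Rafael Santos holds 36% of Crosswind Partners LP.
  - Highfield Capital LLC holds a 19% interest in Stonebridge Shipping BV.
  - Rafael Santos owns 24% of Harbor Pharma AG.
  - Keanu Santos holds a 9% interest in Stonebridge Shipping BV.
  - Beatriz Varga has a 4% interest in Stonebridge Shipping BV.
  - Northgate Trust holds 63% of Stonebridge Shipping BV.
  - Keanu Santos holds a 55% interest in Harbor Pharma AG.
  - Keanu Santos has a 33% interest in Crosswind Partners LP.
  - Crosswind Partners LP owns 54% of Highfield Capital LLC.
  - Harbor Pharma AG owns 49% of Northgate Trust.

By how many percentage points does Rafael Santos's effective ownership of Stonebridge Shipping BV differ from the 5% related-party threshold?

35.4667

By spousal attribution (R1), Rafael Santos is treated as also owning Keanu Santos's interest in Harbor Pharma AG, giving 24% + 55% = 79%.
By spousal attribution (R1), Rafael Santos is treated as also owning Keanu Santos's interest in Crosswind Partners LP, giving 36% + 33% = 69%.
By spousal attribution (R1), Rafael Santos is treated as owning Keanu Santos's 9% interest in Stonebridge Shipping BV.
Chain via Harbor Pharma AG → Northgate Trust (R2): 79% × 49% × 63% = 24.3873% of Stonebridge Shipping BV.
Chain via Crosswind Partners LP → Highfield Capital LLC (R2): 69% × 54% × 19% = 7.0794% of Stonebridge Shipping BV.
Direct interest in Stonebridge Shipping BV: 9%.
Aggregating (R3): 24.3873% + 7.0794% + 9% = 40.4667%.
40.4667% exceeds the 5% threshold by 35.4667 percentage points.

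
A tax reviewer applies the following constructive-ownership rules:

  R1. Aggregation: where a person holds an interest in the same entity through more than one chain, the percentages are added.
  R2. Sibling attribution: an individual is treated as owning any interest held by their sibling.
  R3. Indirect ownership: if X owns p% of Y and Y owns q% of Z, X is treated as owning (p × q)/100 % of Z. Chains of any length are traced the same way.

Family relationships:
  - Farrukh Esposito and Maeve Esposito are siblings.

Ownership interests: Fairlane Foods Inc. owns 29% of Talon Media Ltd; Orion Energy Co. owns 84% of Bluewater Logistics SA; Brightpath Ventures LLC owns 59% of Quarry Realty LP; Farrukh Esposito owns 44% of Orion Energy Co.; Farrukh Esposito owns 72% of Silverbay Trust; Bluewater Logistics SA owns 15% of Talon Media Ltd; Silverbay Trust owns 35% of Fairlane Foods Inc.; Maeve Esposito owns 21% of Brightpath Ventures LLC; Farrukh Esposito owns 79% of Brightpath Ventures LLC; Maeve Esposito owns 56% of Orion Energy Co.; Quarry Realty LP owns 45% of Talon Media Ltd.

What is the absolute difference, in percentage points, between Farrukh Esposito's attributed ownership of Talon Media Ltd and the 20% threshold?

By sibling attribution (R2), Farrukh Esposito is treated as also owning Maeve Esposito's interest in Orion Energy Co, giving 44% + 56% = 100%.
By sibling attribution (R2), Farrukh Esposito is treated as also owning Maeve Esposito's interest in Brightpath Ventures LLC, giving 79% + 21% = 100%.
Chain via Orion Energy Co. → Bluewater Logistics SA (R3): 100% × 84% × 15% = 12.6% of Talon Media Ltd.
Chain via Silverbay Trust → Fairlane Foods Inc. (R3): 72% × 35% × 29% = 7.308% of Talon Media Ltd.
Chain via Brightpath Ventures LLC → Quarry Realty LP (R3): 100% × 59% × 45% = 26.55% of Talon Media Ltd.
Aggregating (R1): 12.6% + 7.308% + 26.55% = 46.458%.
46.458% exceeds the 20% threshold by 26.458 percentage points.

26.458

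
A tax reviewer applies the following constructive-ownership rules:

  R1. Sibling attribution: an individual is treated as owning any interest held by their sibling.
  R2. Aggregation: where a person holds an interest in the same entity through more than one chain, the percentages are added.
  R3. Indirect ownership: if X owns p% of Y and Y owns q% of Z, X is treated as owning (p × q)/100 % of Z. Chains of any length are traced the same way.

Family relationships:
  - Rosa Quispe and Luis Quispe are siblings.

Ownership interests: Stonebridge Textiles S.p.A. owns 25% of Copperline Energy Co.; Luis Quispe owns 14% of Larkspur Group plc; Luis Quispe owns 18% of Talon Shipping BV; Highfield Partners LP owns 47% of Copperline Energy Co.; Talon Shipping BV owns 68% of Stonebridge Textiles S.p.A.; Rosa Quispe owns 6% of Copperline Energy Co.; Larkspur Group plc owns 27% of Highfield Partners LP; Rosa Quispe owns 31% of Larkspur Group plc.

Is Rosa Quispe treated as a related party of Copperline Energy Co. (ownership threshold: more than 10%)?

By sibling attribution (R1), Rosa Quispe is treated as also owning Luis Quispe's interest in Larkspur Group plc, giving 31% + 14% = 45%.
By sibling attribution (R1), Rosa Quispe is treated as owning Luis Quispe's 18% interest in Talon Shipping BV.
Chain via Larkspur Group plc → Highfield Partners LP (R3): 45% × 27% × 47% = 5.7105% of Copperline Energy Co.
Direct interest in Copperline Energy Co: 6%.
Chain via Talon Shipping BV → Stonebridge Textiles S.p.A. (R3): 18% × 68% × 25% = 3.06% of Copperline Energy Co.
Aggregating (R2): 5.7105% + 6% + 3.06% = 14.7705%.
14.7705% exceeds the 10% threshold, so Rosa is a related party to Copperline Energy Co.

Yes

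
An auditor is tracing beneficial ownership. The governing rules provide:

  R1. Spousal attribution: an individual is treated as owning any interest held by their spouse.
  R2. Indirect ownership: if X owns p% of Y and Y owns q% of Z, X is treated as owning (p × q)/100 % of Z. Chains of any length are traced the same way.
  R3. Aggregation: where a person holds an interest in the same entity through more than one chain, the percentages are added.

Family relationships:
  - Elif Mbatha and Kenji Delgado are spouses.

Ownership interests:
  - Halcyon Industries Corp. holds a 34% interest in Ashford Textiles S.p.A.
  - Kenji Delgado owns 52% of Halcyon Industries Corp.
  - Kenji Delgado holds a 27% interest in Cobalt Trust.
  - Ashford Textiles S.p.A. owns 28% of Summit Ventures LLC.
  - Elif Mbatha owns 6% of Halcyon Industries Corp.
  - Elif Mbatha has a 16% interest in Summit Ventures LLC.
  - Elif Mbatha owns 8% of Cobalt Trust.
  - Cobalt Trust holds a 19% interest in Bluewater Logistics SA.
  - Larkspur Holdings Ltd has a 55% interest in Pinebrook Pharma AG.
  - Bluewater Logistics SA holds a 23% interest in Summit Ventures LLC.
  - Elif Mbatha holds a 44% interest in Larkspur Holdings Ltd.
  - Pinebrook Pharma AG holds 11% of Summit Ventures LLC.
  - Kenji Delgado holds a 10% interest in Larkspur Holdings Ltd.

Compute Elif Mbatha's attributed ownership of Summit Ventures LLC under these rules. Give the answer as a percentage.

By spousal attribution (R1), Elif Mbatha is treated as also owning Kenji Delgado's interest in Cobalt Trust, giving 8% + 27% = 35%.
By spousal attribution (R1), Elif Mbatha is treated as also owning Kenji Delgado's interest in Halcyon Industries Corp, giving 6% + 52% = 58%.
By spousal attribution (R1), Elif Mbatha is treated as also owning Kenji Delgado's interest in Larkspur Holdings Ltd, giving 44% + 10% = 54%.
Chain via Cobalt Trust → Bluewater Logistics SA (R2): 35% × 19% × 23% = 1.5295% of Summit Ventures LLC.
Chain via Halcyon Industries Corp. → Ashford Textiles S.p.A. (R2): 58% × 34% × 28% = 5.5216% of Summit Ventures LLC.
Chain via Larkspur Holdings Ltd → Pinebrook Pharma AG (R2): 54% × 55% × 11% = 3.267% of Summit Ventures LLC.
Direct interest in Summit Ventures LLC: 16%.
Aggregating (R3): 1.5295% + 5.5216% + 3.267% + 16% = 26.3181%.

26.3181%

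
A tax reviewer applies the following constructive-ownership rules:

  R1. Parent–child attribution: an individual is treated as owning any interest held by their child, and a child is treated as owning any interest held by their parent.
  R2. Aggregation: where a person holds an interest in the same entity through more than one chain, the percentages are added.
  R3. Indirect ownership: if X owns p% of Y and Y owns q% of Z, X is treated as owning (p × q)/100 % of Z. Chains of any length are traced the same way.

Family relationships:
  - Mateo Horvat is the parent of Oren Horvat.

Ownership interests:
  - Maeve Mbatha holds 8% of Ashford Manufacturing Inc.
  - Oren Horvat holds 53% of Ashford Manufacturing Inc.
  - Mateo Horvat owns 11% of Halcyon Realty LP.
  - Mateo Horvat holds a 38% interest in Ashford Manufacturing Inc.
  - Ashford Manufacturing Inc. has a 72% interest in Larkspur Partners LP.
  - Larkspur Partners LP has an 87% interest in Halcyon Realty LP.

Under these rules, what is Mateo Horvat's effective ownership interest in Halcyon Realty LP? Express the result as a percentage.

68.0024%

By parent–child attribution (R1), Mateo Horvat is treated as also owning Oren Horvat's interest in Ashford Manufacturing Inc, giving 38% + 53% = 91%.
Chain via Ashford Manufacturing Inc. → Larkspur Partners LP (R3): 91% × 72% × 87% = 57.0024% of Halcyon Realty LP.
Direct interest in Halcyon Realty LP: 11%.
Aggregating (R2): 57.0024% + 11% = 68.0024%.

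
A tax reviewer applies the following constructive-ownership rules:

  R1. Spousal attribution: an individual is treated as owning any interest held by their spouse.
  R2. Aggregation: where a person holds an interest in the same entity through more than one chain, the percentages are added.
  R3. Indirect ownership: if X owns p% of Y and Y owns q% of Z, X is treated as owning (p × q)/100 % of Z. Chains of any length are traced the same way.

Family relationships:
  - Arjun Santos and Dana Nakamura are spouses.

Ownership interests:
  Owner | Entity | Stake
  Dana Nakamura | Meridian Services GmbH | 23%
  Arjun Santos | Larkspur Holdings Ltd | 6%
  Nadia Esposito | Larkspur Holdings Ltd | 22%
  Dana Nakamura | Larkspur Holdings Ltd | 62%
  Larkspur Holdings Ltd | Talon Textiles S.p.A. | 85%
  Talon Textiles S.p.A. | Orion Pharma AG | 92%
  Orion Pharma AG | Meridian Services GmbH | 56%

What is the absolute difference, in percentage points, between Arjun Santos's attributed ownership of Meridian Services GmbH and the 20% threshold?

By spousal attribution (R1), Arjun Santos is treated as also owning Dana Nakamura's interest in Larkspur Holdings Ltd, giving 6% + 62% = 68%.
By spousal attribution (R1), Arjun Santos is treated as owning Dana Nakamura's 23% interest in Meridian Services GmbH.
Chain via Larkspur Holdings Ltd → Talon Textiles S.p.A. → Orion Pharma AG (R3): 68% × 85% × 92% × 56% = 29.77856% of Meridian Services GmbH.
Direct interest in Meridian Services GmbH: 23%.
Aggregating (R2): 29.77856% + 23% = 52.77856%.
52.77856% exceeds the 20% threshold by 32.77856 percentage points.

32.77856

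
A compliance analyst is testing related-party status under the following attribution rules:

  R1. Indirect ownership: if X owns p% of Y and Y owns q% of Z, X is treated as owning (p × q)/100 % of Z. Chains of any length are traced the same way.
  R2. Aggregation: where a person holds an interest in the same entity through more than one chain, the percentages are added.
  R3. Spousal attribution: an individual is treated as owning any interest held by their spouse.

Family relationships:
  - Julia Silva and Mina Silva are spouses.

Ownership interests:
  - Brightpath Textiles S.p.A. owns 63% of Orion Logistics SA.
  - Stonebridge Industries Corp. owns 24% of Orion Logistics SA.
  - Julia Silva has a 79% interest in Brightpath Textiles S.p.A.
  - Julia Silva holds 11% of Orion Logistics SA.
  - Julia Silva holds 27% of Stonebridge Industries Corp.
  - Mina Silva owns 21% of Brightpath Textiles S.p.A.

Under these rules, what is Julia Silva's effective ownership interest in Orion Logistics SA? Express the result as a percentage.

By spousal attribution (R3), Julia Silva is treated as also owning Mina Silva's interest in Brightpath Textiles S.p.A, giving 79% + 21% = 100%.
Chain via Stonebridge Industries Corp. (R1): 27% × 24% = 6.48% of Orion Logistics SA.
Chain via Brightpath Textiles S.p.A. (R1): 100% × 63% = 63% of Orion Logistics SA.
Direct interest in Orion Logistics SA: 11%.
Aggregating (R2): 6.48% + 63% + 11% = 80.48%.

80.48%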